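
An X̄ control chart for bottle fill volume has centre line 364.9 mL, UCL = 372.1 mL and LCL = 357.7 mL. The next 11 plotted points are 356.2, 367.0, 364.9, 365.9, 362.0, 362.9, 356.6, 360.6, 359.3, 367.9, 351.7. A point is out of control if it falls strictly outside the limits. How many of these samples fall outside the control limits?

Compare each point to [357.7, 372.1]: sample 1 = 356.2 < LCL; sample 7 = 356.6 < LCL; sample 11 = 351.7 < LCL.

3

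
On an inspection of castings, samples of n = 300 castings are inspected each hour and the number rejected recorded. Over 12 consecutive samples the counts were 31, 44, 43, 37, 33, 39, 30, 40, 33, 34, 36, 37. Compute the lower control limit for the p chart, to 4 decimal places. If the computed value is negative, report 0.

0.0648

p̄ = Σdᵢ / (k·n) = 437 / (12 × 300) = 0.12139
LCL = p̄ − 3·√(p̄(1−p̄)/n) = 0.12139 − 3 × 0.01886 = 0.06482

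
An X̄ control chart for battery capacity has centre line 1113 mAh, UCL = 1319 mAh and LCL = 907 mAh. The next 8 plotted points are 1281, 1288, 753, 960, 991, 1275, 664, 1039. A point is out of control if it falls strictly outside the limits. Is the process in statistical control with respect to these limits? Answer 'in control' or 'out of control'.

out of control

Compare each point to [907, 1319]: sample 3 = 753 < LCL; sample 7 = 664 < LCL.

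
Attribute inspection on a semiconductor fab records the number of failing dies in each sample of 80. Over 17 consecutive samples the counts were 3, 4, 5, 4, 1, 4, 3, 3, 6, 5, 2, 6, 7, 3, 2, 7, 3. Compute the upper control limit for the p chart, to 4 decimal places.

0.1231

p̄ = Σdᵢ / (k·n) = 68 / (17 × 80) = 0.05000
UCL = p̄ + 3·√(p̄(1−p̄)/n) = 0.05000 + 3 × √(0.05000×0.95000/80) = 0.05000 + 3 × 0.02437 = 0.12310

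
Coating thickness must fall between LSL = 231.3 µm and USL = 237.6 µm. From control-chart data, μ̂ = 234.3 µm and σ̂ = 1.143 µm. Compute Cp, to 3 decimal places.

0.919

Cp = (USL − LSL) / (6σ̂) = (237.6 − 231.3) / (6 × 1.143) = 6.3000 / 6.8580 = 0.9186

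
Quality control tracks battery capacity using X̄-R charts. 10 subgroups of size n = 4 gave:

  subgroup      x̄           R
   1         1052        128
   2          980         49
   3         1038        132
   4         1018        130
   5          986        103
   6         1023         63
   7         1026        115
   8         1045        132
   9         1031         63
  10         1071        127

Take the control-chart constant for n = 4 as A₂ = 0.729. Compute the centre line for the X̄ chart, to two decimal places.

1027.00

X̄̄ = (1052 + 980 + 1038 + 1018 + 986 + 1023 + 1026 + 1045 + 1031 + 1071) / 10 = 10270.0000 / 10 = 1027.0000
CL = X̄̄ = 1027.0000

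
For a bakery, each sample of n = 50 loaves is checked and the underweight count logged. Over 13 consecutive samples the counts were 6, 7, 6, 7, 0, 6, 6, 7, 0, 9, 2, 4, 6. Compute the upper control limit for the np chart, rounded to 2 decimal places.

p̄ = Σdᵢ / (k·n) = 66 / (13 × 50) = 0.10154
UCL = np̄ + 3·√(np̄(1−p̄)) = 5.0769 + 3 × √(5.0769×0.89846) = 5.0769 + 3 × 2.1357 = 11.4842

11.48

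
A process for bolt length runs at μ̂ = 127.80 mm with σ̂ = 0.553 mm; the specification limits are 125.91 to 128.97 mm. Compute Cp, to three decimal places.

Cp = (USL − LSL) / (6σ̂) = (128.97 − 125.91) / (6 × 0.553) = 3.0600 / 3.3180 = 0.9222

0.922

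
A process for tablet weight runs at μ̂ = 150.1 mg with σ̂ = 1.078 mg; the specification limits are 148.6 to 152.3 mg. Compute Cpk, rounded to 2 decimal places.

Cpu = (USL − μ̂) / (3σ̂) = (152.3 − 150.1) / (3 × 1.078) = 0.6803; Cpl = (μ̂ − LSL) / (3σ̂) = (150.1 − 148.6) / (3 × 1.078) = 0.4638; Cpk = min(Cpu, Cpl) = 0.4638

0.46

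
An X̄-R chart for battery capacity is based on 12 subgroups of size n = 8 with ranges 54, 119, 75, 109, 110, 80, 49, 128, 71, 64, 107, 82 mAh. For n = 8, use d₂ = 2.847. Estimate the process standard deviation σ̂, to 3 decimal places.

R̄ = (54 + 119 + 75 + 109 + 110 + 80 + 49 + 128 + 71 + 64 + 107 + 82) / 12 = 87.3333
σ̂ = R̄ / d₂ = 87.3333 / 2.847 = 30.6756

30.676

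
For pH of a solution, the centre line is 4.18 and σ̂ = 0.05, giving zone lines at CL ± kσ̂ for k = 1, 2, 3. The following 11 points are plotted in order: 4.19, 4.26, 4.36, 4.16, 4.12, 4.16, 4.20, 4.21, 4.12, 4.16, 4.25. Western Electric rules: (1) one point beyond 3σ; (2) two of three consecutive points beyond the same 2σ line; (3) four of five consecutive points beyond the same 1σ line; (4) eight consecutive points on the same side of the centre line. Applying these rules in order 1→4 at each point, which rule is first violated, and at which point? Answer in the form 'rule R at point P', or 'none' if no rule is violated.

rule 1 at point 3

Zone of each point (C = within 1σ̂, B = 1σ̂–2σ̂, A = 2σ̂–3σ̂, * = beyond 3σ̂; sign = side of CL): 1:+C, 2:+B, 3:+*, 4:-C, 5:-B, 6:-C, 7:+C, 8:+C, 9:-B, 10:-C, 11:+B
Rule 1 (one point beyond the 3σ limits) is satisfied at point 3.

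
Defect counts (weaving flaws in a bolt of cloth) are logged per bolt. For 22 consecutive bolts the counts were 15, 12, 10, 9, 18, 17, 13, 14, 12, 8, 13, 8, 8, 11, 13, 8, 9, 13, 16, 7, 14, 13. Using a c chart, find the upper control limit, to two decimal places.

c̄ = (15 + 12 + 10 + 9 + 18 + 17 + 13 + 14 + 12 + 8 + 13 + 8 + 8 + 11 + 13 + 8 + 9 + 13 + 16 + 7 + 14 + 13) / 22 = 261 / 22 = 11.8636
UCL = c̄ + 3√c̄ = 11.8636 + 3 × √11.8636 = 11.8636 + 3 × 3.4444 = 22.1967

22.20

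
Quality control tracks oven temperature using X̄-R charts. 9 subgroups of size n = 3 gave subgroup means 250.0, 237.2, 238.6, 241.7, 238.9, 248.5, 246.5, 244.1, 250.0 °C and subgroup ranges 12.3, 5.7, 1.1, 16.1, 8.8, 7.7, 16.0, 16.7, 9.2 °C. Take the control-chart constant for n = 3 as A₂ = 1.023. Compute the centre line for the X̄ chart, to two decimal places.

243.94

X̄̄ = (250.0 + 237.2 + 238.6 + 241.7 + 238.9 + 248.5 + 246.5 + 244.1 + 250.0) / 9 = 2195.5000 / 9 = 243.9444
CL = X̄̄ = 243.9444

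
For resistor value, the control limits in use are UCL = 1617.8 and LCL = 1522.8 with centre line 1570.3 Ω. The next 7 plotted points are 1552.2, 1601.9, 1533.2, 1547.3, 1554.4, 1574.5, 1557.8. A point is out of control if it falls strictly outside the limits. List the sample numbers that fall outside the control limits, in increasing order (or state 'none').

All 7 points lie within [1522.8, 1617.8].

none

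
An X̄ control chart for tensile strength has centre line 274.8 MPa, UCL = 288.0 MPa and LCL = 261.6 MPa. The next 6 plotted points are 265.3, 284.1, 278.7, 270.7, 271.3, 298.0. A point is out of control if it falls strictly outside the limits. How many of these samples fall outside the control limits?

1

Compare each point to [261.6, 288.0]: sample 6 = 298.0 > UCL.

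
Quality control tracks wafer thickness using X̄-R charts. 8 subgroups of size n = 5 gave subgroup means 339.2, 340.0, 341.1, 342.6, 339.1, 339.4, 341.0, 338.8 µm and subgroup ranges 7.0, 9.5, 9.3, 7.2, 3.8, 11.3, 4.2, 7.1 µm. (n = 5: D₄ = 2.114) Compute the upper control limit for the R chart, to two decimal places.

R̄ = (7.0 + 9.5 + 9.3 + 7.2 + 3.8 + 11.3 + 4.2 + 7.1) / 8 = 59.4000 / 8 = 7.4250
UCL_R = D₄·R̄ = 2.114 × 7.4250 = 15.6964

15.70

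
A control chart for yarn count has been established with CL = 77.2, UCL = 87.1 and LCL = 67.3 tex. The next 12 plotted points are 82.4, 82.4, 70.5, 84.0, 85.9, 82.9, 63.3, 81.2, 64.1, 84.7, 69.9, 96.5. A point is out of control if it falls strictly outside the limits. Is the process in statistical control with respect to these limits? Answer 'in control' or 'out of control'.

out of control

Compare each point to [67.3, 87.1]: sample 7 = 63.3 < LCL; sample 9 = 64.1 < LCL; sample 12 = 96.5 > UCL.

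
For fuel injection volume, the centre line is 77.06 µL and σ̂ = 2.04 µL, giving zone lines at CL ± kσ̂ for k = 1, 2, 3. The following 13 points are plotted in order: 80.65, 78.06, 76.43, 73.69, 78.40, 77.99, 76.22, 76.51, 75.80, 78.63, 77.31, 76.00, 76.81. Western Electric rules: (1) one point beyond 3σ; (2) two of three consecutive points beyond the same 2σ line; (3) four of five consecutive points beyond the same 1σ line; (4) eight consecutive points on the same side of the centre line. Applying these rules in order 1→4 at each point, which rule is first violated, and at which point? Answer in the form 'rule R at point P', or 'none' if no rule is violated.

Zone of each point (C = within 1σ̂, B = 1σ̂–2σ̂, A = 2σ̂–3σ̂, * = beyond 3σ̂; sign = side of CL): 1:+B, 2:+C, 3:-C, 4:-B, 5:+C, 6:+C, 7:-C, 8:-C, 9:-C, 10:+C, 11:+C, 12:-C, 13:-C
No rule fires across all 13 points.

none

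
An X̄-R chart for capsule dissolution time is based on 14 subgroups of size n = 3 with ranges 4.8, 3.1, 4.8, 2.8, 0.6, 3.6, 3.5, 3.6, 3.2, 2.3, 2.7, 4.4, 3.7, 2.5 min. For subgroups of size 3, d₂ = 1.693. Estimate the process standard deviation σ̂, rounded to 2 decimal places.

R̄ = (4.8 + 3.1 + 4.8 + 2.8 + 0.6 + 3.6 + 3.5 + 3.6 + 3.2 + 2.3 + 2.7 + 4.4 + 3.7 + 2.5) / 14 = 3.2571
σ̂ = R̄ / d₂ = 3.2571 / 1.693 = 1.9239

1.92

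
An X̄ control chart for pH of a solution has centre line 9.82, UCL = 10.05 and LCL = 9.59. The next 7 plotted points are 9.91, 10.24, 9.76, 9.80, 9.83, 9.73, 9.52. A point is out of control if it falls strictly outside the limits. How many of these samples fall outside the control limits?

2

Compare each point to [9.59, 10.05]: sample 2 = 10.24 > UCL; sample 7 = 9.52 < LCL.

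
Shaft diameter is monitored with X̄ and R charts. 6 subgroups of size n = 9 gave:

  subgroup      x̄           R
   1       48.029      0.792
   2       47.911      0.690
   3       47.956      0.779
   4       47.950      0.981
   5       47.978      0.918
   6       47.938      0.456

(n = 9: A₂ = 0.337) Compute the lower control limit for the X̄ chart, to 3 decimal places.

X̄̄ = (48.029 + 47.911 + 47.956 + 47.950 + 47.978 + 47.938) / 6 = 287.7620 / 6 = 47.9603
R̄ = (0.792 + 0.690 + 0.779 + 0.981 + 0.918 + 0.456) / 6 = 4.6160 / 6 = 0.7693
LCL = X̄̄ − A₂·R̄ = 47.9603 − 0.337 × 0.7693 = 47.7011

47.701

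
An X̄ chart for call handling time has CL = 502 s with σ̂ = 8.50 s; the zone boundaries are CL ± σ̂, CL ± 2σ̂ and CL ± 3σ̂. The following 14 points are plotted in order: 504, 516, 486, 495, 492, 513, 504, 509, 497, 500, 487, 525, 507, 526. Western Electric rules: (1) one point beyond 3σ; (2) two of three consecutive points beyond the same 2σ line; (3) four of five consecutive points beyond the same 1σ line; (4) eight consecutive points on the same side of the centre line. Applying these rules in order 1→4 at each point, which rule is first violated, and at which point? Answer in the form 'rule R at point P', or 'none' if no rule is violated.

Zone of each point (C = within 1σ̂, B = 1σ̂–2σ̂, A = 2σ̂–3σ̂, * = beyond 3σ̂; sign = side of CL): 1:+C, 2:+B, 3:-B, 4:-C, 5:-B, 6:+B, 7:+C, 8:+C, 9:-C, 10:-C, 11:-B, 12:+A, 13:+C, 14:+A
Rule 2 (two of three consecutive points beyond the same 2σ limit) is satisfied at point 14.

rule 2 at point 14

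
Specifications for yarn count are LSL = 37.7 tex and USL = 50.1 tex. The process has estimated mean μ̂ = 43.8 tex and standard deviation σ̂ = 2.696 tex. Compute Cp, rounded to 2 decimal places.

Cp = (USL − LSL) / (6σ̂) = (50.1 − 37.7) / (6 × 2.696) = 12.4000 / 16.1760 = 0.7666

0.77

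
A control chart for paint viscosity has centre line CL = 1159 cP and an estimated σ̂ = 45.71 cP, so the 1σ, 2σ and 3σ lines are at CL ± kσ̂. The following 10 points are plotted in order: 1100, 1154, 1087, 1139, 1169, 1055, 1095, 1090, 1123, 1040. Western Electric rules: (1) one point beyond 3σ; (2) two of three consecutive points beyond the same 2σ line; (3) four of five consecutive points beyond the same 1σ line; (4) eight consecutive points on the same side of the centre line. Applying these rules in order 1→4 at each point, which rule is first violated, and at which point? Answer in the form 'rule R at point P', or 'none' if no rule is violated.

Zone of each point (C = within 1σ̂, B = 1σ̂–2σ̂, A = 2σ̂–3σ̂, * = beyond 3σ̂; sign = side of CL): 1:-B, 2:-C, 3:-B, 4:-C, 5:+C, 6:-A, 7:-B, 8:-B, 9:-C, 10:-A
Rule 3 (four of five consecutive points beyond the same 1σ limit) is satisfied at point 10.

rule 3 at point 10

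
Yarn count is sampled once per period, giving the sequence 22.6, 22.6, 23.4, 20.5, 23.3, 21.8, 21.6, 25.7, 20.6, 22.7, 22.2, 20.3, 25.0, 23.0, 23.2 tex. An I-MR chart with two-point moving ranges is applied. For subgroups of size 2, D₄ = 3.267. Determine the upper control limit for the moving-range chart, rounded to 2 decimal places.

6.72

Moving ranges: 0.0, 0.8, 2.9, 2.8, 1.5, 0.2, 4.1, 5.1, 2.1, 0.5, 1.9, 4.7, 2.0, 0.2; M̄R̄ = 28.8000 / 14 = 2.0571
UCL_MR = D₄·M̄R̄ = 3.267 × 2.0571 = 6.7207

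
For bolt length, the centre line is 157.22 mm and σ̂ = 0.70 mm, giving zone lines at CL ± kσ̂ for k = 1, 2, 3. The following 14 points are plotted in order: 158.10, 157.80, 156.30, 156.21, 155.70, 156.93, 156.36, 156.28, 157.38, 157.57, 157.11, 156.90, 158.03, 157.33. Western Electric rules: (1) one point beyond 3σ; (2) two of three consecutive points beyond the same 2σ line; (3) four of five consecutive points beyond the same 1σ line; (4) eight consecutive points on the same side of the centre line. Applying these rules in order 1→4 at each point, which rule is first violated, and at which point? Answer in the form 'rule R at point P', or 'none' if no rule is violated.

Zone of each point (C = within 1σ̂, B = 1σ̂–2σ̂, A = 2σ̂–3σ̂, * = beyond 3σ̂; sign = side of CL): 1:+B, 2:+C, 3:-B, 4:-B, 5:-A, 6:-C, 7:-B, 8:-B, 9:+C, 10:+C, 11:-C, 12:-C, 13:+B, 14:+C
Rule 3 (four of five consecutive points beyond the same 1σ limit) is satisfied at point 7.

rule 3 at point 7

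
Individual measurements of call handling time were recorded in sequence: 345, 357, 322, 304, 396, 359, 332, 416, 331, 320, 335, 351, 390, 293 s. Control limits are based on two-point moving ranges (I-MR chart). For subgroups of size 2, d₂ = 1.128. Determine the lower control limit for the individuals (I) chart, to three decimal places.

X̄ = (345 + 357 + 322 + 304 + 396 + 359 + 332 + 416 + 331 + 320 + 335 + 351 + 390 + 293) / 14 = 346.5000
Moving ranges: 12, 35, 18, 92, 37, 27, 84, 85, 11, 15, 16, 39, 97; M̄R̄ = 568.0000 / 13 = 43.6923
LCL = X̄ − 3·M̄R̄/d₂ = 346.5000 − 3 × 43.6923 / 1.128 = 230.2971

230.297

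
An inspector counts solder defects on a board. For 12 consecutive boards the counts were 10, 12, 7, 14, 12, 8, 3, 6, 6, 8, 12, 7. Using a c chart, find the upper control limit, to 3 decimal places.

17.624

c̄ = (10 + 12 + 7 + 14 + 12 + 8 + 3 + 6 + 6 + 8 + 12 + 7) / 12 = 105 / 12 = 8.7500
UCL = c̄ + 3√c̄ = 8.7500 + 3 × √8.7500 = 8.7500 + 3 × 2.9580 = 17.6241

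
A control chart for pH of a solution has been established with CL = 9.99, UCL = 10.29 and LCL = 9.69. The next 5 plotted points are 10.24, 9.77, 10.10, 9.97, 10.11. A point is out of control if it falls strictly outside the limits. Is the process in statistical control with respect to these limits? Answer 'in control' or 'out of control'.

in control

All 5 points lie within [9.69, 10.29].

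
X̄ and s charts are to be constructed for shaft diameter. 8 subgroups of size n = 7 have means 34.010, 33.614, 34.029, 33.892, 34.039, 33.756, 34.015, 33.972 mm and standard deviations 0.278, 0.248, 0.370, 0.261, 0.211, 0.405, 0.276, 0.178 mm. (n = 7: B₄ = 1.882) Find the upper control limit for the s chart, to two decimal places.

0.52

s̄ = (0.278 + 0.248 + 0.370 + 0.261 + 0.211 + 0.405 + 0.276 + 0.178) / 8 = 0.2784
UCL_s = B₄·s̄ = 1.882 × 0.2784 = 0.5239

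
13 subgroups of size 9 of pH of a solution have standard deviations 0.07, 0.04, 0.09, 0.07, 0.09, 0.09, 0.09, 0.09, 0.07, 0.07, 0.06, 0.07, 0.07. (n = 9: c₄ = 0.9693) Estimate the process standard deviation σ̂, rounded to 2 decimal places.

0.08

s̄ = (0.07 + 0.04 + 0.09 + 0.07 + 0.09 + 0.09 + 0.09 + 0.09 + 0.07 + 0.07 + 0.06 + 0.07 + 0.07) / 13 = 0.0746
σ̂ = s̄ / c₄ = 0.0746 / 0.9693 = 0.0770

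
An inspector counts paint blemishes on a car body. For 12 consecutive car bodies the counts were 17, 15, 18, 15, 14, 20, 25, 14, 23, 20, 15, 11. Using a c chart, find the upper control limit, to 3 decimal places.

29.710

c̄ = (17 + 15 + 18 + 15 + 14 + 20 + 25 + 14 + 23 + 20 + 15 + 11) / 12 = 207 / 12 = 17.2500
UCL = c̄ + 3√c̄ = 17.2500 + 3 × √17.2500 = 17.2500 + 3 × 4.1533 = 29.7099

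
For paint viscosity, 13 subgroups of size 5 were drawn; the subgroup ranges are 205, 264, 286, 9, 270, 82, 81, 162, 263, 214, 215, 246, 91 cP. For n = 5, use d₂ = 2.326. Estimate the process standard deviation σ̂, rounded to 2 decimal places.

R̄ = (205 + 264 + 286 + 9 + 270 + 82 + 81 + 162 + 263 + 214 + 215 + 246 + 91) / 13 = 183.6923
σ̂ = R̄ / d₂ = 183.6923 / 2.326 = 78.9735

78.97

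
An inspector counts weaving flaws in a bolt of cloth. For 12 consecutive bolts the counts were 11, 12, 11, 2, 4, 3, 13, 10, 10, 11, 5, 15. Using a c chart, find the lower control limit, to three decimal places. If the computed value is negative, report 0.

c̄ = (11 + 12 + 11 + 2 + 4 + 3 + 13 + 10 + 10 + 11 + 5 + 15) / 12 = 107 / 12 = 8.9167
LCL = c̄ − 3√c̄ = 8.9167 − 3 × 2.9861 = -0.0416 → 0 (cannot be negative)

0.000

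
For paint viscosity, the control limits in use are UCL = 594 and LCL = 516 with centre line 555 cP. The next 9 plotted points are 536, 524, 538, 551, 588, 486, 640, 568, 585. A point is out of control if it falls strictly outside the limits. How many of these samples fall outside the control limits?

Compare each point to [516, 594]: sample 6 = 486 < LCL; sample 7 = 640 > UCL.

2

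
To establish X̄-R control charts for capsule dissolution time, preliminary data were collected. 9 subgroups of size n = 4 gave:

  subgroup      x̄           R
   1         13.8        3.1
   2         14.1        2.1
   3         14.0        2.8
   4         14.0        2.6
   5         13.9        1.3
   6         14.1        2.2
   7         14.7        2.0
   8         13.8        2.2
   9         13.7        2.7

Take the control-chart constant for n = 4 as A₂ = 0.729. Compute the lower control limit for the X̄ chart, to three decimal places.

X̄̄ = (13.8 + 14.1 + 14.0 + 14.0 + 13.9 + 14.1 + 14.7 + 13.8 + 13.7) / 9 = 126.1000 / 9 = 14.0111
R̄ = (3.1 + 2.1 + 2.8 + 2.6 + 1.3 + 2.2 + 2.0 + 2.2 + 2.7) / 9 = 21.0000 / 9 = 2.3333
LCL = X̄̄ − A₂·R̄ = 14.0111 − 0.729 × 2.3333 = 12.3101

12.310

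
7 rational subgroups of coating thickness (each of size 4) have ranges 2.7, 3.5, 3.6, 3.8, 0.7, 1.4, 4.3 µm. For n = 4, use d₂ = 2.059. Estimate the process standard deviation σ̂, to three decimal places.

R̄ = (2.7 + 3.5 + 3.6 + 3.8 + 0.7 + 1.4 + 4.3) / 7 = 2.8571
σ̂ = R̄ / d₂ = 2.8571 / 2.059 = 1.3876

1.388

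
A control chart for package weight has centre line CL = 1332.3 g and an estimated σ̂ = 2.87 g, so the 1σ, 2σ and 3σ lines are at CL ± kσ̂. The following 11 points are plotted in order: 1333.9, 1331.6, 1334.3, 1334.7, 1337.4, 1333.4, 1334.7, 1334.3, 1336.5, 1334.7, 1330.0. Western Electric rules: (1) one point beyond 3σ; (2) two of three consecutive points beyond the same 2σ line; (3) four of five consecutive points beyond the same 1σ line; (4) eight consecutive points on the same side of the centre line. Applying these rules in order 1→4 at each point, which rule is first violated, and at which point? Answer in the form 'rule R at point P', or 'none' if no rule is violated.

Zone of each point (C = within 1σ̂, B = 1σ̂–2σ̂, A = 2σ̂–3σ̂, * = beyond 3σ̂; sign = side of CL): 1:+C, 2:-C, 3:+C, 4:+C, 5:+B, 6:+C, 7:+C, 8:+C, 9:+B, 10:+C, 11:-C
Rule 4 (eight consecutive points on the same side of the centre line) is satisfied at point 10.

rule 4 at point 10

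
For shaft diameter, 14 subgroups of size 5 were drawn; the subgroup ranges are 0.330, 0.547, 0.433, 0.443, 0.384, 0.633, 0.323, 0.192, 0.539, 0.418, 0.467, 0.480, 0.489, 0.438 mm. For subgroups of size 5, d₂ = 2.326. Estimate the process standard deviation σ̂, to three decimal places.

0.188

R̄ = (0.330 + 0.547 + 0.433 + 0.443 + 0.384 + 0.633 + 0.323 + 0.192 + 0.539 + 0.418 + 0.467 + 0.480 + 0.489 + 0.438) / 14 = 0.4369
σ̂ = R̄ / d₂ = 0.4369 / 2.326 = 0.1878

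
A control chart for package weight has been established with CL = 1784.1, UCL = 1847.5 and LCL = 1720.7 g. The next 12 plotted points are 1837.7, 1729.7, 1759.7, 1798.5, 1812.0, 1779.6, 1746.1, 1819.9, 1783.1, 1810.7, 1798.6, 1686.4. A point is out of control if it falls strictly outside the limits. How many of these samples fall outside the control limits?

Compare each point to [1720.7, 1847.5]: sample 12 = 1686.4 < LCL.

1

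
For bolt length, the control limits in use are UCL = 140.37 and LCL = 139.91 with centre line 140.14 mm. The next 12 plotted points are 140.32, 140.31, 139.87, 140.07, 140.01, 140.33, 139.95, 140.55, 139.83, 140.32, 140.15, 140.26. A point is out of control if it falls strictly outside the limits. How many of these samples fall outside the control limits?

Compare each point to [139.91, 140.37]: sample 3 = 139.87 < LCL; sample 8 = 140.55 > UCL; sample 9 = 139.83 < LCL.

3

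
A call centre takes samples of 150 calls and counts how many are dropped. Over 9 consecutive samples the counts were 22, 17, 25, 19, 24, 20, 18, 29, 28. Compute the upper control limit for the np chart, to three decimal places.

p̄ = Σdᵢ / (k·n) = 202 / (9 × 150) = 0.14963
UCL = np̄ + 3·√(np̄(1−p̄)) = 22.4444 + 3 × √(22.4444×0.85037) = 22.4444 + 3 × 4.3688 = 35.5507

35.551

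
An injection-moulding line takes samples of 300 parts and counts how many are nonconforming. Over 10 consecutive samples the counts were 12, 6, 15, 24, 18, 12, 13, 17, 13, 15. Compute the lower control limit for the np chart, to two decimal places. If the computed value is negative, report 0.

3.36

p̄ = Σdᵢ / (k·n) = 145 / (10 × 300) = 0.04833
LCL = np̄ − 3·√(np̄(1−p̄)) = 14.5000 − 3 × 3.7147 = 3.3558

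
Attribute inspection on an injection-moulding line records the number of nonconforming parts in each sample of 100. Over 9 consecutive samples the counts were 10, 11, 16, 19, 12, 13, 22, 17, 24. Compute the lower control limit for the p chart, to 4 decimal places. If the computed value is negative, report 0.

p̄ = Σdᵢ / (k·n) = 144 / (9 × 100) = 0.16000
LCL = p̄ − 3·√(p̄(1−p̄)/n) = 0.16000 − 3 × 0.03666 = 0.05002

0.0500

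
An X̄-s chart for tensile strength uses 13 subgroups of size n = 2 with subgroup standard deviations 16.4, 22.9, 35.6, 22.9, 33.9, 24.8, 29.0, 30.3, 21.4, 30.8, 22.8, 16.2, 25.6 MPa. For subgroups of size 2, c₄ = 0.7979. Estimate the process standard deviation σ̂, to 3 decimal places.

s̄ = (16.4 + 22.9 + 35.6 + 22.9 + 33.9 + 24.8 + 29.0 + 30.3 + 21.4 + 30.8 + 22.8 + 16.2 + 25.6) / 13 = 25.5846
σ̂ = s̄ / c₄ = 25.5846 / 0.7979 = 32.0649

32.065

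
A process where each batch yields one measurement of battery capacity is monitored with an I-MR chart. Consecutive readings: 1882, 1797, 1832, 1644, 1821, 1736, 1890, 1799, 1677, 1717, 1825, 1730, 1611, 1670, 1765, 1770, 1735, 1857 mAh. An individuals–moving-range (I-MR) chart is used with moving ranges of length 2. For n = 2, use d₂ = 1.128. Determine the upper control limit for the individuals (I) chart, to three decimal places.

2016.993

X̄ = (1882 + 1797 + 1832 + 1644 + 1821 + 1736 + 1890 + 1799 + 1677 + 1717 + 1825 + 1730 + 1611 + 1670 + 1765 + 1770 + 1735 + 1857) / 18 = 1764.3333
Moving ranges: 85, 35, 188, 177, 85, 154, 91, 122, 40, 108, 95, 119, 59, 95, 5, 35, 122; M̄R̄ = 1615.0000 / 17 = 95.0000
UCL = X̄ + 3·M̄R̄/d₂ = 1764.3333 + 3 × 95.0000 / 1.128 = 2016.9929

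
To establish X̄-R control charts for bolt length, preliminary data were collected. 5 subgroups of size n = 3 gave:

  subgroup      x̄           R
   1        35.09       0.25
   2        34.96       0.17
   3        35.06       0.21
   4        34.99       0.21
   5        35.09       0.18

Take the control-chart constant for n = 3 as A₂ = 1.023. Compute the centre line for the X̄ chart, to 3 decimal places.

35.038

X̄̄ = (35.09 + 34.96 + 35.06 + 34.99 + 35.09) / 5 = 175.1900 / 5 = 35.0380
CL = X̄̄ = 35.0380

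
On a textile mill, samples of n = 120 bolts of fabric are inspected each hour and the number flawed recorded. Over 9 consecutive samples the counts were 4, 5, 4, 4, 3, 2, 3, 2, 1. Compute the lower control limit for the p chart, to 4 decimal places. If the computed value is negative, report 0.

p̄ = Σdᵢ / (k·n) = 28 / (9 × 120) = 0.02593
LCL = p̄ − 3·√(p̄(1−p̄)/n) = 0.02593 − 3 × 0.01451 = -0.01759 → 0 (negative, so LCL = 0)

0.0000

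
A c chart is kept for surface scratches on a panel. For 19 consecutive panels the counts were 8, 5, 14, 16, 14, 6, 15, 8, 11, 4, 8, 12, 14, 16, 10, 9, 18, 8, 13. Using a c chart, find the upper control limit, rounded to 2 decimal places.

20.95

c̄ = (8 + 5 + 14 + 16 + 14 + 6 + 15 + 8 + 11 + 4 + 8 + 12 + 14 + 16 + 10 + 9 + 18 + 8 + 13) / 19 = 209 / 19 = 11.0000
UCL = c̄ + 3√c̄ = 11.0000 + 3 × √11.0000 = 11.0000 + 3 × 3.3166 = 20.9499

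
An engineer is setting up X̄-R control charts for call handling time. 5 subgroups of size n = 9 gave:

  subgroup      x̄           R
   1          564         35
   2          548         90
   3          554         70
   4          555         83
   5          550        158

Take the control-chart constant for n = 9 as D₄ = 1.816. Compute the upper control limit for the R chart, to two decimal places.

158.36

R̄ = (35 + 90 + 70 + 83 + 158) / 5 = 436.0000 / 5 = 87.2000
UCL_R = D₄·R̄ = 1.816 × 87.2000 = 158.3552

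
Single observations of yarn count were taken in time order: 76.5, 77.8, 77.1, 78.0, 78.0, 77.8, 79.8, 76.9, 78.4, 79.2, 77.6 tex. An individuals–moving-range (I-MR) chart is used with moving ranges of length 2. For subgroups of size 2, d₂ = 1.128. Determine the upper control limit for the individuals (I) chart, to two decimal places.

X̄ = (76.5 + 77.8 + 77.1 + 78.0 + 78.0 + 77.8 + 79.8 + 76.9 + 78.4 + 79.2 + 77.6) / 11 = 77.9182
Moving ranges: 1.3, 0.7, 0.9, 0.0, 0.2, 2.0, 2.9, 1.5, 0.8, 1.6; M̄R̄ = 11.9000 / 10 = 1.1900
UCL = X̄ + 3·M̄R̄/d₂ = 77.9182 + 3 × 1.1900 / 1.128 = 81.0831

81.08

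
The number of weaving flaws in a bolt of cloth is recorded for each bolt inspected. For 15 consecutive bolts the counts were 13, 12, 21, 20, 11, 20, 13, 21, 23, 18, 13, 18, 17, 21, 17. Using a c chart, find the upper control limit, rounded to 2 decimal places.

29.64

c̄ = (13 + 12 + 21 + 20 + 11 + 20 + 13 + 21 + 23 + 18 + 13 + 18 + 17 + 21 + 17) / 15 = 258 / 15 = 17.2000
UCL = c̄ + 3√c̄ = 17.2000 + 3 × √17.2000 = 17.2000 + 3 × 4.1473 = 29.6419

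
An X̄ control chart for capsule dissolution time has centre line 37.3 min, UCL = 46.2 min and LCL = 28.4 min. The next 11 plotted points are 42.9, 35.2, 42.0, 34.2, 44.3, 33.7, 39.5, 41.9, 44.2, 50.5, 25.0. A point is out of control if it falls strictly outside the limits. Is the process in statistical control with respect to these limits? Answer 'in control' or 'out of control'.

Compare each point to [28.4, 46.2]: sample 10 = 50.5 > UCL; sample 11 = 25.0 < LCL.

out of control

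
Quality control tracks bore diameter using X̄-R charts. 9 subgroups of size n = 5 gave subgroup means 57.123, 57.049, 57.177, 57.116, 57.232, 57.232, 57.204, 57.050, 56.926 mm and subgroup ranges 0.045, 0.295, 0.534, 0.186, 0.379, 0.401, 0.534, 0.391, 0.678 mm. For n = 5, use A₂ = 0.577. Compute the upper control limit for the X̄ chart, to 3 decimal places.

57.344

X̄̄ = (57.123 + 57.049 + 57.177 + 57.116 + 57.232 + 57.232 + 57.204 + 57.050 + 56.926) / 9 = 514.1090 / 9 = 57.1232
R̄ = (0.045 + 0.295 + 0.534 + 0.186 + 0.379 + 0.401 + 0.534 + 0.391 + 0.678) / 9 = 3.4430 / 9 = 0.3826
UCL = X̄̄ + A₂·R̄ = 57.1232 + 0.577 × 0.3826 = 57.3440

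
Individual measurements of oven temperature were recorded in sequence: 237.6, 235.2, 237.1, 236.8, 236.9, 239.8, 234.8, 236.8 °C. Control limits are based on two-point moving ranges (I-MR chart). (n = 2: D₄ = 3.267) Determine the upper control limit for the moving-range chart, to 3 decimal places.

Moving ranges: 2.4, 1.9, 0.3, 0.1, 2.9, 5.0, 2.0; M̄R̄ = 14.6000 / 7 = 2.0857
UCL_MR = D₄·M̄R̄ = 3.267 × 2.0857 = 6.8140

6.814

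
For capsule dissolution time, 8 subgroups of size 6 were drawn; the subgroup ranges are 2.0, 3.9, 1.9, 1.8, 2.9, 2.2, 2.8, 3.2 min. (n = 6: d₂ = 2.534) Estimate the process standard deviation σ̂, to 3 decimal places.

1.021

R̄ = (2.0 + 3.9 + 1.9 + 1.8 + 2.9 + 2.2 + 2.8 + 3.2) / 8 = 2.5875
σ̂ = R̄ / d₂ = 2.5875 / 2.534 = 1.0211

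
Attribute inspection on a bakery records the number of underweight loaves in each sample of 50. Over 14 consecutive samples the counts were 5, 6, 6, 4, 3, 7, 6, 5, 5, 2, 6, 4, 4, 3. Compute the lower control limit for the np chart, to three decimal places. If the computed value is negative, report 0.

0.000

p̄ = Σdᵢ / (k·n) = 66 / (14 × 50) = 0.09429
LCL = np̄ − 3·√(np̄(1−p̄)) = 4.7143 − 3 × 2.0663 = -1.4848 → 0 (negative, so LCL = 0)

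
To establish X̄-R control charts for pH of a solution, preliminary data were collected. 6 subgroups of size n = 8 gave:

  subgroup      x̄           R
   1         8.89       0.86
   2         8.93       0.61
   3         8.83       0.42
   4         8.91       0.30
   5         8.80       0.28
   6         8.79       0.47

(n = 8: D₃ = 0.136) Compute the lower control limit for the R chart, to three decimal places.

R̄ = (0.86 + 0.61 + 0.42 + 0.30 + 0.28 + 0.47) / 6 = 2.9400 / 6 = 0.4900
LCL_R = D₃·R̄ = 0.136 × 0.4900 = 0.0666

0.067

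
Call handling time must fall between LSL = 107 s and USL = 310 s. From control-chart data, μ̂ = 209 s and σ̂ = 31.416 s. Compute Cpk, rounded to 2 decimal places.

1.07

Cpu = (USL − μ̂) / (3σ̂) = (310 − 209) / (3 × 31.416) = 1.0716; Cpl = (μ̂ − LSL) / (3σ̂) = (209 − 107) / (3 × 31.416) = 1.0823; Cpk = min(Cpu, Cpl) = 1.0716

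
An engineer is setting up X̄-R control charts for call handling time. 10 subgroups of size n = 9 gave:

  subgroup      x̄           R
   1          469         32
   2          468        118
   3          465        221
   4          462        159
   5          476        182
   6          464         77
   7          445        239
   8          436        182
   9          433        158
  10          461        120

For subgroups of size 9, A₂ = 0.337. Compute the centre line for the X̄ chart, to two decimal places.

457.90

X̄̄ = (469 + 468 + 465 + 462 + 476 + 464 + 445 + 436 + 433 + 461) / 10 = 4579.0000 / 10 = 457.9000
CL = X̄̄ = 457.9000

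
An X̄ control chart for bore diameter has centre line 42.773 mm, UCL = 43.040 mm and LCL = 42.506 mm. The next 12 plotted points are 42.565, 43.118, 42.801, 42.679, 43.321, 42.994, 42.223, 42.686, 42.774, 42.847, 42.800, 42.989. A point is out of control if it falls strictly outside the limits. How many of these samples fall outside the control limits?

Compare each point to [42.506, 43.040]: sample 2 = 43.118 > UCL; sample 5 = 43.321 > UCL; sample 7 = 42.223 < LCL.

3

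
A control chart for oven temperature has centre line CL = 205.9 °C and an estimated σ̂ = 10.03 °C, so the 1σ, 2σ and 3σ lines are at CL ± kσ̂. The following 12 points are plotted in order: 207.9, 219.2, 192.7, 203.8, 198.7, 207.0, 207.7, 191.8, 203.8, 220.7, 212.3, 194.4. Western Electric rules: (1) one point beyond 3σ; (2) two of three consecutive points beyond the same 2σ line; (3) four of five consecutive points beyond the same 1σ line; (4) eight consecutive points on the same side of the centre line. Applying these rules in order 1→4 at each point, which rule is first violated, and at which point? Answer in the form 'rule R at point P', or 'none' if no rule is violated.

Zone of each point (C = within 1σ̂, B = 1σ̂–2σ̂, A = 2σ̂–3σ̂, * = beyond 3σ̂; sign = side of CL): 1:+C, 2:+B, 3:-B, 4:-C, 5:-C, 6:+C, 7:+C, 8:-B, 9:-C, 10:+B, 11:+C, 12:-B
No rule fires across all 12 points.

none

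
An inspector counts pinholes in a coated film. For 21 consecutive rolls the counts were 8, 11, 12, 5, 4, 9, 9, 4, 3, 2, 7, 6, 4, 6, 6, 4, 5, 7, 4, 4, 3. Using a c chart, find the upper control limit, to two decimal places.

c̄ = (8 + 11 + 12 + 5 + 4 + 9 + 9 + 4 + 3 + 2 + 7 + 6 + 4 + 6 + 6 + 4 + 5 + 7 + 4 + 4 + 3) / 21 = 123 / 21 = 5.8571
UCL = c̄ + 3√c̄ = 5.8571 + 3 × √5.8571 = 5.8571 + 3 × 2.4202 = 13.1176

13.12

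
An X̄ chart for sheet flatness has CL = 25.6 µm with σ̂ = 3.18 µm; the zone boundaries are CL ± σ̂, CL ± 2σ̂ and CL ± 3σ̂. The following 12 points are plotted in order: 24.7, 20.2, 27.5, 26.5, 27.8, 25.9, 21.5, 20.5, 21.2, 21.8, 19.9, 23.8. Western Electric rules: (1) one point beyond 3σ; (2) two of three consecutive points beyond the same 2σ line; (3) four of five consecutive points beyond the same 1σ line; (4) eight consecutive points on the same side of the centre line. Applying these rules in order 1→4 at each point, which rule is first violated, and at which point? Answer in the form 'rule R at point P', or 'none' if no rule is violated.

Zone of each point (C = within 1σ̂, B = 1σ̂–2σ̂, A = 2σ̂–3σ̂, * = beyond 3σ̂; sign = side of CL): 1:-C, 2:-B, 3:+C, 4:+C, 5:+C, 6:+C, 7:-B, 8:-B, 9:-B, 10:-B, 11:-B, 12:-C
Rule 3 (four of five consecutive points beyond the same 1σ limit) is satisfied at point 10.

rule 3 at point 10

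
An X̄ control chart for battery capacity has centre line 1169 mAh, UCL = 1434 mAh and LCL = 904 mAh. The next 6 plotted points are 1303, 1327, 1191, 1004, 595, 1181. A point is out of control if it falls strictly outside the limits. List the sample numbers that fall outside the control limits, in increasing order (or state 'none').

5

Compare each point to [904, 1434]: sample 5 = 595 < LCL.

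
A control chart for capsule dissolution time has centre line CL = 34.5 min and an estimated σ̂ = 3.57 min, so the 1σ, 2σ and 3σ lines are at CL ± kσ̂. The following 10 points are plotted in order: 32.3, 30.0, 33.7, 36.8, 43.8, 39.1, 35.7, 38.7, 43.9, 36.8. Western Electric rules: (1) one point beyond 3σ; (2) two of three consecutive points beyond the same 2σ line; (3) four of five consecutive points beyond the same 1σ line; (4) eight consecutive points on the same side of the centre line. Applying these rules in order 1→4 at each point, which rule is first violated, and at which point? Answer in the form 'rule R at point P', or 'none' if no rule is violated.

Zone of each point (C = within 1σ̂, B = 1σ̂–2σ̂, A = 2σ̂–3σ̂, * = beyond 3σ̂; sign = side of CL): 1:-C, 2:-B, 3:-C, 4:+C, 5:+A, 6:+B, 7:+C, 8:+B, 9:+A, 10:+C
Rule 3 (four of five consecutive points beyond the same 1σ limit) is satisfied at point 9.

rule 3 at point 9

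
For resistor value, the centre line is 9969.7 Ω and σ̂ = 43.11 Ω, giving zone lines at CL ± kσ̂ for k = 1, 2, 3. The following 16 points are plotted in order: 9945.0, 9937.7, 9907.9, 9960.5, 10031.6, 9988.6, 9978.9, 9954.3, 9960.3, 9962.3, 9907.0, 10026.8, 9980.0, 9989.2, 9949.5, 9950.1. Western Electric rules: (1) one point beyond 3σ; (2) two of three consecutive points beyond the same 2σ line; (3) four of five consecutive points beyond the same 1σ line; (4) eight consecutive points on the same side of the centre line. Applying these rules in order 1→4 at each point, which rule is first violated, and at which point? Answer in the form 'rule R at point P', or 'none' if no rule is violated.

Zone of each point (C = within 1σ̂, B = 1σ̂–2σ̂, A = 2σ̂–3σ̂, * = beyond 3σ̂; sign = side of CL): 1:-C, 2:-C, 3:-B, 4:-C, 5:+B, 6:+C, 7:+C, 8:-C, 9:-C, 10:-C, 11:-B, 12:+B, 13:+C, 14:+C, 15:-C, 16:-C
No rule fires across all 16 points.

none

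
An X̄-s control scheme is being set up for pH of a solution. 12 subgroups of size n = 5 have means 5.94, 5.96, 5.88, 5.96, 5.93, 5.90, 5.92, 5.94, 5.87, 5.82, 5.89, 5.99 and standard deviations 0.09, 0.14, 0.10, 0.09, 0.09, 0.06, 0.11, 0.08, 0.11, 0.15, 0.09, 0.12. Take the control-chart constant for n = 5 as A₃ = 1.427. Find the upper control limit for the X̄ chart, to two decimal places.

6.06

X̄̄ = (5.94 + 5.96 + 5.88 + 5.96 + 5.93 + 5.90 + 5.92 + 5.94 + 5.87 + 5.82 + 5.89 + 5.99) / 12 = 5.9167
s̄ = (0.09 + 0.14 + 0.10 + 0.09 + 0.09 + 0.06 + 0.11 + 0.08 + 0.11 + 0.15 + 0.09 + 0.12) / 12 = 0.1025
UCL = X̄̄ + A₃·s̄ = 5.9167 + 1.427 × 0.1025 = 6.0629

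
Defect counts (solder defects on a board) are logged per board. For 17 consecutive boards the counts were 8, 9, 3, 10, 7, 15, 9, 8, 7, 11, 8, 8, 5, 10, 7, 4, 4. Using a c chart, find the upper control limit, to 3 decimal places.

c̄ = (8 + 9 + 3 + 10 + 7 + 15 + 9 + 8 + 7 + 11 + 8 + 8 + 5 + 10 + 7 + 4 + 4) / 17 = 133 / 17 = 7.8235
UCL = c̄ + 3√c̄ = 7.8235 + 3 × √7.8235 = 7.8235 + 3 × 2.7971 = 16.2147

16.215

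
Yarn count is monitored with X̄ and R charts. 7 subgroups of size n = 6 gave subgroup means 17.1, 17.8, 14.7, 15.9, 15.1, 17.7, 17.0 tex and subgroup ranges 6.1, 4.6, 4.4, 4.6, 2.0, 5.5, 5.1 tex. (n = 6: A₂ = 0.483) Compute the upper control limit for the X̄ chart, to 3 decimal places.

18.700

X̄̄ = (17.1 + 17.8 + 14.7 + 15.9 + 15.1 + 17.7 + 17.0) / 7 = 115.3000 / 7 = 16.4714
R̄ = (6.1 + 4.6 + 4.4 + 4.6 + 2.0 + 5.5 + 5.1) / 7 = 32.3000 / 7 = 4.6143
UCL = X̄̄ + A₂·R̄ = 16.4714 + 0.483 × 4.6143 = 18.7001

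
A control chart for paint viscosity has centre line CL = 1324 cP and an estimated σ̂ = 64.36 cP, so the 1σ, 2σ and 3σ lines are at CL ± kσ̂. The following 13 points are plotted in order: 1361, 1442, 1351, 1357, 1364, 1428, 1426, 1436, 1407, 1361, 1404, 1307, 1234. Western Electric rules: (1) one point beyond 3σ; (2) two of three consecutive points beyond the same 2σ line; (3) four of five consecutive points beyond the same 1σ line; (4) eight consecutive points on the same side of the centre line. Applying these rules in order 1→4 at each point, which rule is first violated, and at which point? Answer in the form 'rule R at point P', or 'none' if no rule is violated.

rule 4 at point 8

Zone of each point (C = within 1σ̂, B = 1σ̂–2σ̂, A = 2σ̂–3σ̂, * = beyond 3σ̂; sign = side of CL): 1:+C, 2:+B, 3:+C, 4:+C, 5:+C, 6:+B, 7:+B, 8:+B, 9:+B, 10:+C, 11:+B, 12:-C, 13:-B
Rule 4 (eight consecutive points on the same side of the centre line) is satisfied at point 8.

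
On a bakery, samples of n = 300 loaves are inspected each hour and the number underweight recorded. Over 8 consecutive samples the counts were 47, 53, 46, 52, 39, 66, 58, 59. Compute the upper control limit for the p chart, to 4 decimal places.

0.2408

p̄ = Σdᵢ / (k·n) = 420 / (8 × 300) = 0.17500
UCL = p̄ + 3·√(p̄(1−p̄)/n) = 0.17500 + 3 × √(0.17500×0.82500/300) = 0.17500 + 3 × 0.02194 = 0.24081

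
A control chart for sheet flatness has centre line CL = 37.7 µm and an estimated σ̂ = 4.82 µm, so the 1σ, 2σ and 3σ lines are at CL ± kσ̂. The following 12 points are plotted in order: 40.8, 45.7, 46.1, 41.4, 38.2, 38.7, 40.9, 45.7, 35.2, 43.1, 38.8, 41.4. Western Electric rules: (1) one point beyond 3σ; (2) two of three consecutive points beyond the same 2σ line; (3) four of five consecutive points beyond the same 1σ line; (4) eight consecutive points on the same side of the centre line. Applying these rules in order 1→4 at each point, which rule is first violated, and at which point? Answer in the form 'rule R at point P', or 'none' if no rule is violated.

rule 4 at point 8

Zone of each point (C = within 1σ̂, B = 1σ̂–2σ̂, A = 2σ̂–3σ̂, * = beyond 3σ̂; sign = side of CL): 1:+C, 2:+B, 3:+B, 4:+C, 5:+C, 6:+C, 7:+C, 8:+B, 9:-C, 10:+B, 11:+C, 12:+C
Rule 4 (eight consecutive points on the same side of the centre line) is satisfied at point 8.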